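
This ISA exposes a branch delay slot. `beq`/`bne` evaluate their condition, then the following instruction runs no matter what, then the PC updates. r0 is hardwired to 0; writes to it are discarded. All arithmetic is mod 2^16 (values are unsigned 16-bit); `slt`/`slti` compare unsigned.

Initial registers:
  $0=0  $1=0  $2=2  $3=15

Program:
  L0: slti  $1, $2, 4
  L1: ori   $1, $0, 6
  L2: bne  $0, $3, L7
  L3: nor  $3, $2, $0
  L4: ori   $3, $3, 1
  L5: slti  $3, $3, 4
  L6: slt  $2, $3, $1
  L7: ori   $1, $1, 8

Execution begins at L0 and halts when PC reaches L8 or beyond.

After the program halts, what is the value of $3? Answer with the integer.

PC=0  slti  $1, $2, 4        | $0=0 $1=1 $2=2 $3=15
PC=1  ori   $1, $0, 6        | $0=0 $1=6 $2=2 $3=15
PC=2  bne  $0, $3, L7        | $0=0 $1=6 $2=2 $3=15  [TAKEN]
PC=3  nor  $3, $2, $0        | $0=0 $1=6 $2=2 $3=65533
PC=7  ori   $1, $1, 8        | $0=0 $1=14 $2=2 $3=65533

65533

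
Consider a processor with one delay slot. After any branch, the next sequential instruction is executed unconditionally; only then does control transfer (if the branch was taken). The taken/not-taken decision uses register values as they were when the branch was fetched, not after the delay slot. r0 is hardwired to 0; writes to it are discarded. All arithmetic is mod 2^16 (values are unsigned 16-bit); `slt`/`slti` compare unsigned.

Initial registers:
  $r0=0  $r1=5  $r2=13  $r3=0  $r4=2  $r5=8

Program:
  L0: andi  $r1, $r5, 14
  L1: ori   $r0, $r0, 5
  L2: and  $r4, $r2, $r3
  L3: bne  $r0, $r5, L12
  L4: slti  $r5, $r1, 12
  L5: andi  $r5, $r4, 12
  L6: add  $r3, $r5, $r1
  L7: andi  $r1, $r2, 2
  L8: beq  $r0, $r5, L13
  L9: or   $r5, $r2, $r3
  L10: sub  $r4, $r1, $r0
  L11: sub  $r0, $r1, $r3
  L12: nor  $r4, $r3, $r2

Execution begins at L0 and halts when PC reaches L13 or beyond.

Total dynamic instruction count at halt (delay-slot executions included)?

6

#0 andi  $r1, $r5, 14 ; 0/8/13/0/2/8
#1 ori   $r0, $r0, 5 ; 0/8/13/0/2/8
#2 and  $r4, $r2, $r3 ; 0/8/13/0/0/8
#3 bne  $r0, $r5, L12 ; 0/8/13/0/0/8 ; →target
#4 slti  $r5, $r1, 12 ; 0/8/13/0/0/1
#12 nor  $r4, $r3, $r2 ; 0/8/13/0/65522/1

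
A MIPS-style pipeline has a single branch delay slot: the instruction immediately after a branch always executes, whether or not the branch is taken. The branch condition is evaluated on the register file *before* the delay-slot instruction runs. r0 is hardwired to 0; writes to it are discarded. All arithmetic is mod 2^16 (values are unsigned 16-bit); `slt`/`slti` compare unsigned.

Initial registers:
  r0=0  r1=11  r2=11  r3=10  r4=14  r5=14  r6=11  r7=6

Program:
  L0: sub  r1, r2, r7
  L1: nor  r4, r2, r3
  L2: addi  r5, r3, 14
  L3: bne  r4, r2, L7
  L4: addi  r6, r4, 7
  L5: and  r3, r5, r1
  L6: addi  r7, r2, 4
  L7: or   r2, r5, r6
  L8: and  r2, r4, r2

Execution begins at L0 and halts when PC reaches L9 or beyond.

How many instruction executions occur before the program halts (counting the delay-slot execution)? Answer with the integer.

[0] sub  r1, r2, r7  →  {r0:0, r1:5, r2:11, r3:10, r4:14, r5:14, r6:11, r7:6}
[1] nor  r4, r2, r3  →  {r0:0, r1:5, r2:11, r3:10, r4:65524, r5:14, r6:11, r7:6}
[2] addi  r5, r3, 14  →  {r0:0, r1:5, r2:11, r3:10, r4:65524, r5:24, r6:11, r7:6}
[3] bne  r4, r2, L7  →  {r0:0, r1:5, r2:11, r3:10, r4:65524, r5:24, r6:11, r7:6}  ⟨branch taken⟩
[4] addi  r6, r4, 7  →  {r0:0, r1:5, r2:11, r3:10, r4:65524, r5:24, r6:65531, r7:6}
[7] or   r2, r5, r6  →  {r0:0, r1:5, r2:65531, r3:10, r4:65524, r5:24, r6:65531, r7:6}
[8] and  r2, r4, r2  →  {r0:0, r1:5, r2:65520, r3:10, r4:65524, r5:24, r6:65531, r7:6}

7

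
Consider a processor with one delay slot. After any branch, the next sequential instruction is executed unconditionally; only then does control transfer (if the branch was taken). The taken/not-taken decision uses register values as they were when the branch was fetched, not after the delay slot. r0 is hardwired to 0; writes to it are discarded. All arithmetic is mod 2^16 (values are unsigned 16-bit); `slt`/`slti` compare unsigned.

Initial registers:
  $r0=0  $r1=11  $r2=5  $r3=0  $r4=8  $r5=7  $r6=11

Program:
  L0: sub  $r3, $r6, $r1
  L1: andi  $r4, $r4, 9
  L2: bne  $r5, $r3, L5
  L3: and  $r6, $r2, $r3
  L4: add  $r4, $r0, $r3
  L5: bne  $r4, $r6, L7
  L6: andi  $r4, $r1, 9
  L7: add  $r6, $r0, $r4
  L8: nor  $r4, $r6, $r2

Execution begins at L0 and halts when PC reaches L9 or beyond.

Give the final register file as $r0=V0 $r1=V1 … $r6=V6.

  step pc=0: sub  $r3, $r6, $r1  regs=(0,11,5,0,8,7,11)
  step pc=1: andi  $r4, $r4, 9  regs=(0,11,5,0,8,7,11)
  step pc=2: bne  $r5, $r3, L5  cond=T  regs=(0,11,5,0,8,7,11)
  step pc=3: and  $r6, $r2, $r3  regs=(0,11,5,0,8,7,0)
  step pc=5: bne  $r4, $r6, L7  cond=T  regs=(0,11,5,0,8,7,0)
  step pc=6: andi  $r4, $r1, 9  regs=(0,11,5,0,9,7,0)
  step pc=7: add  $r6, $r0, $r4  regs=(0,11,5,0,9,7,9)
  step pc=8: nor  $r4, $r6, $r2  regs=(0,11,5,0,65522,7,9)

$r0=0 $r1=11 $r2=5 $r3=0 $r4=65522 $r5=7 $r6=9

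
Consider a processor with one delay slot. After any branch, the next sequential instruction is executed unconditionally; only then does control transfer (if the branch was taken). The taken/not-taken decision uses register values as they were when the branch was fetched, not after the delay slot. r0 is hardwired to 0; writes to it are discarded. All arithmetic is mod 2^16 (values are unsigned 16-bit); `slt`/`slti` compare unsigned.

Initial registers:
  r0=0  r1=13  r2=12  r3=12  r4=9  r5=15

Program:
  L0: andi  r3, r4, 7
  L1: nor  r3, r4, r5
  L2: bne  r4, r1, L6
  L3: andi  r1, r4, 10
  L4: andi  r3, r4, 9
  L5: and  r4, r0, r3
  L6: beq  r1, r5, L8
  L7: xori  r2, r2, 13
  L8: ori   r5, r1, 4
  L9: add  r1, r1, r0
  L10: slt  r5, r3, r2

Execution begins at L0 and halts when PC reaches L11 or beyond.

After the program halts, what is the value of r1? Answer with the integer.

8

#0 andi  r3, r4, 7 ; 0/13/12/1/9/15
#1 nor  r3, r4, r5 ; 0/13/12/65520/9/15
#2 bne  r4, r1, L6 ; 0/13/12/65520/9/15 ; →target
#3 andi  r1, r4, 10 ; 0/8/12/65520/9/15
#6 beq  r1, r5, L8 ; 0/8/12/65520/9/15 ; →fallthru
#7 xori  r2, r2, 13 ; 0/8/1/65520/9/15
#8 ori   r5, r1, 4 ; 0/8/1/65520/9/12
#9 add  r1, r1, r0 ; 0/8/1/65520/9/12
#10 slt  r5, r3, r2 ; 0/8/1/65520/9/0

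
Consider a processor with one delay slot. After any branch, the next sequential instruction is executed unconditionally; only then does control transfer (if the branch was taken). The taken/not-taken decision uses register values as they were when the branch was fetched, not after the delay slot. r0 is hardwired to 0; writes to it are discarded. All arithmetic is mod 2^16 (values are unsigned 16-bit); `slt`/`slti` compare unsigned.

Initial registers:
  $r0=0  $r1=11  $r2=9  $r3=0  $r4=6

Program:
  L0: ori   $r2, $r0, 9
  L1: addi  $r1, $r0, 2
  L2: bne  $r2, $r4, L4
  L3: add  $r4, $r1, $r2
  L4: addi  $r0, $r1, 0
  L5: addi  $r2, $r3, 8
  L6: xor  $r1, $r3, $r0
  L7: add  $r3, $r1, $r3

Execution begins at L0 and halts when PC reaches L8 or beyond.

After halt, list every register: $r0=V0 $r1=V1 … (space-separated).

  step pc=0: ori   $r2, $r0, 9  regs=(0,11,9,0,6)
  step pc=1: addi  $r1, $r0, 2  regs=(0,2,9,0,6)
  step pc=2: bne  $r2, $r4, L4  cond=T  regs=(0,2,9,0,6)
  step pc=3: add  $r4, $r1, $r2  regs=(0,2,9,0,11)
  step pc=4: addi  $r0, $r1, 0  regs=(0,2,9,0,11)
  step pc=5: addi  $r2, $r3, 8  regs=(0,2,8,0,11)
  step pc=6: xor  $r1, $r3, $r0  regs=(0,0,8,0,11)
  step pc=7: add  $r3, $r1, $r3  regs=(0,0,8,0,11)

$r0=0 $r1=0 $r2=8 $r3=0 $r4=11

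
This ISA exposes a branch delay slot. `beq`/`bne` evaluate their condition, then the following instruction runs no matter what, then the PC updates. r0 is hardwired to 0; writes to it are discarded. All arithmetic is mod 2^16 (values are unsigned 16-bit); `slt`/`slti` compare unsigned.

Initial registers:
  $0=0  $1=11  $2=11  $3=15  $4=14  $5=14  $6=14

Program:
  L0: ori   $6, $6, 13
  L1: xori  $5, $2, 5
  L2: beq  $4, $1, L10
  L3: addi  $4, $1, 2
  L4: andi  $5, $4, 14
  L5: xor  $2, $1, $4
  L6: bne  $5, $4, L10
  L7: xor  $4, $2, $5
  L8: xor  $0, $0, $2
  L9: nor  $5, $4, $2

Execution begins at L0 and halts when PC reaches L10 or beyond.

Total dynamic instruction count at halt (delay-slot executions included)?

[0] ori   $6, $6, 13  →  {$0:0, $1:11, $2:11, $3:15, $4:14, $5:14, $6:15}
[1] xori  $5, $2, 5  →  {$0:0, $1:11, $2:11, $3:15, $4:14, $5:14, $6:15}
[2] beq  $4, $1, L10  →  {$0:0, $1:11, $2:11, $3:15, $4:14, $5:14, $6:15}  ⟨branch fallthrough⟩
[3] addi  $4, $1, 2  →  {$0:0, $1:11, $2:11, $3:15, $4:13, $5:14, $6:15}
[4] andi  $5, $4, 14  →  {$0:0, $1:11, $2:11, $3:15, $4:13, $5:12, $6:15}
[5] xor  $2, $1, $4  →  {$0:0, $1:11, $2:6, $3:15, $4:13, $5:12, $6:15}
[6] bne  $5, $4, L10  →  {$0:0, $1:11, $2:6, $3:15, $4:13, $5:12, $6:15}  ⟨branch taken⟩
[7] xor  $4, $2, $5  →  {$0:0, $1:11, $2:6, $3:15, $4:10, $5:12, $6:15}

8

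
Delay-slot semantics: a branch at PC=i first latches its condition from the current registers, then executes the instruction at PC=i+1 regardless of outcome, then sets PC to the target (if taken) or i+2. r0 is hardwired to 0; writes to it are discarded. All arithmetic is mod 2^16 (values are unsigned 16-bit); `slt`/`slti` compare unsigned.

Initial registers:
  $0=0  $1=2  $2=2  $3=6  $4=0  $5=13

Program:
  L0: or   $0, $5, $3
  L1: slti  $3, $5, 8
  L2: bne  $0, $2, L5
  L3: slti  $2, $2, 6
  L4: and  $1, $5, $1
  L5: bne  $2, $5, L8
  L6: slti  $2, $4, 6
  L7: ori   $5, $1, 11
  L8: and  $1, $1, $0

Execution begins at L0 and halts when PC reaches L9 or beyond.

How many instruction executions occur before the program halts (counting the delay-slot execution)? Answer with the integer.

#0 or   $0, $5, $3 ; 0/2/2/6/0/13
#1 slti  $3, $5, 8 ; 0/2/2/0/0/13
#2 bne  $0, $2, L5 ; 0/2/2/0/0/13 ; →target
#3 slti  $2, $2, 6 ; 0/2/1/0/0/13
#5 bne  $2, $5, L8 ; 0/2/1/0/0/13 ; →target
#6 slti  $2, $4, 6 ; 0/2/1/0/0/13
#8 and  $1, $1, $0 ; 0/0/1/0/0/13

7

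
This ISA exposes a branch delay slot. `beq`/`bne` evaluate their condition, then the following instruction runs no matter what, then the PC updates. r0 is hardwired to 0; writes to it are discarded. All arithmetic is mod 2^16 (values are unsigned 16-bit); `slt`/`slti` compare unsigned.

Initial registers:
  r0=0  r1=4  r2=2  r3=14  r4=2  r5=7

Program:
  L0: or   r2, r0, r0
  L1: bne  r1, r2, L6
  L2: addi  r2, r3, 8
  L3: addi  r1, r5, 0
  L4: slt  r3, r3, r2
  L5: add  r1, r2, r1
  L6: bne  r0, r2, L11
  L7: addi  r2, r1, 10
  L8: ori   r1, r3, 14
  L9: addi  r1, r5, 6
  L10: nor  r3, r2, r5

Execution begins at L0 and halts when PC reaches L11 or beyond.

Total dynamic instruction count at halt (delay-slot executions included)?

  step pc=0: or   r2, r0, r0  regs=(0,4,0,14,2,7)
  step pc=1: bne  r1, r2, L6  cond=T  regs=(0,4,0,14,2,7)
  step pc=2: addi  r2, r3, 8  regs=(0,4,22,14,2,7)
  step pc=6: bne  r0, r2, L11  cond=T  regs=(0,4,22,14,2,7)
  step pc=7: addi  r2, r1, 10  regs=(0,4,14,14,2,7)

5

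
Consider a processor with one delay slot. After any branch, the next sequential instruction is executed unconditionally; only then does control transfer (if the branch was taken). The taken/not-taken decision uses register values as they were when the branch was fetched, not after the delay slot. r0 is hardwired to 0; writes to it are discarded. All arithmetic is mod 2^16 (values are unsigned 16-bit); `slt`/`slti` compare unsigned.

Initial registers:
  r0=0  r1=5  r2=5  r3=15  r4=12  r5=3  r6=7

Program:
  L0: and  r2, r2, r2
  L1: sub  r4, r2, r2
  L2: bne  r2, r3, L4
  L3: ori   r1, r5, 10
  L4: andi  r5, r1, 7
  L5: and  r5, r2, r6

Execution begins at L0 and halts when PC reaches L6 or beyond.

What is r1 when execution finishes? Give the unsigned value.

[0] and  r2, r2, r2  →  {r0:0, r1:5, r2:5, r3:15, r4:12, r5:3, r6:7}
[1] sub  r4, r2, r2  →  {r0:0, r1:5, r2:5, r3:15, r4:0, r5:3, r6:7}
[2] bne  r2, r3, L4  →  {r0:0, r1:5, r2:5, r3:15, r4:0, r5:3, r6:7}  ⟨branch taken⟩
[3] ori   r1, r5, 10  →  {r0:0, r1:11, r2:5, r3:15, r4:0, r5:3, r6:7}
[4] andi  r5, r1, 7  →  {r0:0, r1:11, r2:5, r3:15, r4:0, r5:3, r6:7}
[5] and  r5, r2, r6  →  {r0:0, r1:11, r2:5, r3:15, r4:0, r5:5, r6:7}

11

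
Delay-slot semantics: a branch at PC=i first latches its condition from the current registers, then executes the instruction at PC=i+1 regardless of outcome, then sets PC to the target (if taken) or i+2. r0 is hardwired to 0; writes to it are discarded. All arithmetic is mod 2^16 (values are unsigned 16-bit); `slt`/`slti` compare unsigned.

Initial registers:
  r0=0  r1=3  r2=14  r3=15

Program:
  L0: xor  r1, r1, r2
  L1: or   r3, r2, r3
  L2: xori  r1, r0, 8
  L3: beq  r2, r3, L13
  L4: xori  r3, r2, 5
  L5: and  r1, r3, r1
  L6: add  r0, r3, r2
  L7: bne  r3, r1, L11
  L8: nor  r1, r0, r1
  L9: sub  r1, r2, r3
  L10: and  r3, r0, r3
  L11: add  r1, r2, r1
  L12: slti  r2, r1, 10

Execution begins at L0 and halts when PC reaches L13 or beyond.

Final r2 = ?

1

#0 xor  r1, r1, r2 ; 0/13/14/15
#1 or   r3, r2, r3 ; 0/13/14/15
#2 xori  r1, r0, 8 ; 0/8/14/15
#3 beq  r2, r3, L13 ; 0/8/14/15 ; →fallthru
#4 xori  r3, r2, 5 ; 0/8/14/11
#5 and  r1, r3, r1 ; 0/8/14/11
#6 add  r0, r3, r2 ; 0/8/14/11
#7 bne  r3, r1, L11 ; 0/8/14/11 ; →target
#8 nor  r1, r0, r1 ; 0/65527/14/11
#11 add  r1, r2, r1 ; 0/5/14/11
#12 slti  r2, r1, 10 ; 0/5/1/11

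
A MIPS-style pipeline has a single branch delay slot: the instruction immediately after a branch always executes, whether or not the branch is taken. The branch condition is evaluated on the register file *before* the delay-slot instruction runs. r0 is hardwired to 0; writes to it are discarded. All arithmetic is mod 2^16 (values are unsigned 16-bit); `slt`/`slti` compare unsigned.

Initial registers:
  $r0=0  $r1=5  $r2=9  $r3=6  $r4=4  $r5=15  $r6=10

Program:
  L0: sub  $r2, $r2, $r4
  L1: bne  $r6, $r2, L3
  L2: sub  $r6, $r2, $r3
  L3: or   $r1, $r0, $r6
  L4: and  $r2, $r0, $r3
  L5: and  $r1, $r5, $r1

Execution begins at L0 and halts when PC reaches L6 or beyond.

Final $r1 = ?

PC=0  sub  $r2, $r2, $r4     | $r0=0 $r1=5 $r2=5 $r3=6 $r4=4 $r5=15 $r6=10
PC=1  bne  $r6, $r2, L3      | $r0=0 $r1=5 $r2=5 $r3=6 $r4=4 $r5=15 $r6=10  [TAKEN]
PC=2  sub  $r6, $r2, $r3     | $r0=0 $r1=5 $r2=5 $r3=6 $r4=4 $r5=15 $r6=65535
PC=3  or   $r1, $r0, $r6     | $r0=0 $r1=65535 $r2=5 $r3=6 $r4=4 $r5=15 $r6=65535
PC=4  and  $r2, $r0, $r3     | $r0=0 $r1=65535 $r2=0 $r3=6 $r4=4 $r5=15 $r6=65535
PC=5  and  $r1, $r5, $r1     | $r0=0 $r1=15 $r2=0 $r3=6 $r4=4 $r5=15 $r6=65535

15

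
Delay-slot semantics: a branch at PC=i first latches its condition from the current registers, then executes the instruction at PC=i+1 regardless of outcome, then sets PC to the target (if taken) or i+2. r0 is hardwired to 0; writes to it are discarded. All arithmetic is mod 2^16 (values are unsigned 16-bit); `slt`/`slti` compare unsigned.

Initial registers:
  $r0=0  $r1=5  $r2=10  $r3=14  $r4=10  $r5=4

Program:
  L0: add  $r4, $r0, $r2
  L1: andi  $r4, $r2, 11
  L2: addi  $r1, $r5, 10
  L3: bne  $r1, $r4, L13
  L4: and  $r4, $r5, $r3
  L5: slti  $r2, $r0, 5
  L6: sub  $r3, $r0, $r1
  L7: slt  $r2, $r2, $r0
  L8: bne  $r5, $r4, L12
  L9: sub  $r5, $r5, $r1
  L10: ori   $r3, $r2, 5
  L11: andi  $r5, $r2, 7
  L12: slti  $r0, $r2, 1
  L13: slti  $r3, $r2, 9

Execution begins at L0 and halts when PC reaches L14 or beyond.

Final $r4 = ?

PC=0  add  $r4, $r0, $r2     | $r0=0 $r1=5 $r2=10 $r3=14 $r4=10 $r5=4
PC=1  andi  $r4, $r2, 11     | $r0=0 $r1=5 $r2=10 $r3=14 $r4=10 $r5=4
PC=2  addi  $r1, $r5, 10     | $r0=0 $r1=14 $r2=10 $r3=14 $r4=10 $r5=4
PC=3  bne  $r1, $r4, L13     | $r0=0 $r1=14 $r2=10 $r3=14 $r4=10 $r5=4  [TAKEN]
PC=4  and  $r4, $r5, $r3     | $r0=0 $r1=14 $r2=10 $r3=14 $r4=4 $r5=4
PC=13 slti  $r3, $r2, 9      | $r0=0 $r1=14 $r2=10 $r3=0 $r4=4 $r5=4

4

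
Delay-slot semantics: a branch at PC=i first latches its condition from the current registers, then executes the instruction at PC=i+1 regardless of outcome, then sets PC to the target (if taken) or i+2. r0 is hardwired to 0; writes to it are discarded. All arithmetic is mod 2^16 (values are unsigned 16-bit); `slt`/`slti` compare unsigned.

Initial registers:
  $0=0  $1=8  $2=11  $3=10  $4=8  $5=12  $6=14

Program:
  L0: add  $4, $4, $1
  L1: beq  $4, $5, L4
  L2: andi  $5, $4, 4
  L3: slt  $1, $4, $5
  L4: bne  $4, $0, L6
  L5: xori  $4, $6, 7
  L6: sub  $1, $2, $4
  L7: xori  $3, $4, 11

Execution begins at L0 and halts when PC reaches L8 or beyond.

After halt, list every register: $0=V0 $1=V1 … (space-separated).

PC=0  add  $4, $4, $1        | $0=0 $1=8 $2=11 $3=10 $4=16 $5=12 $6=14
PC=1  beq  $4, $5, L4        | $0=0 $1=8 $2=11 $3=10 $4=16 $5=12 $6=14  [not taken]
PC=2  andi  $5, $4, 4        | $0=0 $1=8 $2=11 $3=10 $4=16 $5=0 $6=14
PC=3  slt  $1, $4, $5        | $0=0 $1=0 $2=11 $3=10 $4=16 $5=0 $6=14
PC=4  bne  $4, $0, L6        | $0=0 $1=0 $2=11 $3=10 $4=16 $5=0 $6=14  [TAKEN]
PC=5  xori  $4, $6, 7        | $0=0 $1=0 $2=11 $3=10 $4=9 $5=0 $6=14
PC=6  sub  $1, $2, $4        | $0=0 $1=2 $2=11 $3=10 $4=9 $5=0 $6=14
PC=7  xori  $3, $4, 11       | $0=0 $1=2 $2=11 $3=2 $4=9 $5=0 $6=14

$0=0 $1=2 $2=11 $3=2 $4=9 $5=0 $6=14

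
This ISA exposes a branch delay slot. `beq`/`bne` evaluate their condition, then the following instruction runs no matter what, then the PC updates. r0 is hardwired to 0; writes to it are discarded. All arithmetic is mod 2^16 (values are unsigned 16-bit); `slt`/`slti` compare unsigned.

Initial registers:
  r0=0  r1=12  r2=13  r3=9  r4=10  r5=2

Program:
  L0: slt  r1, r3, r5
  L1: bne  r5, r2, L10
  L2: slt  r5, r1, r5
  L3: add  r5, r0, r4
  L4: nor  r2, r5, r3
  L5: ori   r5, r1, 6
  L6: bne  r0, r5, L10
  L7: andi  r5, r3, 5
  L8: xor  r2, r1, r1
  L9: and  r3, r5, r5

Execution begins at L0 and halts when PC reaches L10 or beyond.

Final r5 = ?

  step pc=0: slt  r1, r3, r5  regs=(0,0,13,9,10,2)
  step pc=1: bne  r5, r2, L10  cond=T  regs=(0,0,13,9,10,2)
  step pc=2: slt  r5, r1, r5  regs=(0,0,13,9,10,1)

1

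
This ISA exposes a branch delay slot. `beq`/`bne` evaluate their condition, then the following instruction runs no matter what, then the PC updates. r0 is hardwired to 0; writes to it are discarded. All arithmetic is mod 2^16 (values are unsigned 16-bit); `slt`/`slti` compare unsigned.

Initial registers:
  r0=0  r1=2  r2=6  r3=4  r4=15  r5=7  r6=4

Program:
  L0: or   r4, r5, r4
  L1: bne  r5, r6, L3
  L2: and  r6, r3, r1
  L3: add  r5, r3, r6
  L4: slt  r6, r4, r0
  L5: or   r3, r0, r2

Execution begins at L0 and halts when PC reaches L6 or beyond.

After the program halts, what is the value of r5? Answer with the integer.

#0 or   r4, r5, r4 ; 0/2/6/4/15/7/4
#1 bne  r5, r6, L3 ; 0/2/6/4/15/7/4 ; →target
#2 and  r6, r3, r1 ; 0/2/6/4/15/7/0
#3 add  r5, r3, r6 ; 0/2/6/4/15/4/0
#4 slt  r6, r4, r0 ; 0/2/6/4/15/4/0
#5 or   r3, r0, r2 ; 0/2/6/6/15/4/0

4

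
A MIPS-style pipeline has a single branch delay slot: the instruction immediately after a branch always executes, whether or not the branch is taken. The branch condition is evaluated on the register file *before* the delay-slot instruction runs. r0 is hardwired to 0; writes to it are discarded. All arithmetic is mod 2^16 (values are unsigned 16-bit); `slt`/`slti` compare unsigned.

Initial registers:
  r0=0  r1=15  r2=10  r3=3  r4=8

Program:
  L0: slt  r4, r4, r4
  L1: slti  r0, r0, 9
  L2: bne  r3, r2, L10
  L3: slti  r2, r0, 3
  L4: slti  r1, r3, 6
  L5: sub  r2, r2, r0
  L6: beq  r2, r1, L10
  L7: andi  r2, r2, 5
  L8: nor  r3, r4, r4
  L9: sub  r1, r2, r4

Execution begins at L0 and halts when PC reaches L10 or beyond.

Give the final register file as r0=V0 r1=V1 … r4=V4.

r0=0 r1=15 r2=1 r3=3 r4=0

[0] slt  r4, r4, r4  →  {r0:0, r1:15, r2:10, r3:3, r4:0}
[1] slti  r0, r0, 9  →  {r0:0, r1:15, r2:10, r3:3, r4:0}
[2] bne  r3, r2, L10  →  {r0:0, r1:15, r2:10, r3:3, r4:0}  ⟨branch taken⟩
[3] slti  r2, r0, 3  →  {r0:0, r1:15, r2:1, r3:3, r4:0}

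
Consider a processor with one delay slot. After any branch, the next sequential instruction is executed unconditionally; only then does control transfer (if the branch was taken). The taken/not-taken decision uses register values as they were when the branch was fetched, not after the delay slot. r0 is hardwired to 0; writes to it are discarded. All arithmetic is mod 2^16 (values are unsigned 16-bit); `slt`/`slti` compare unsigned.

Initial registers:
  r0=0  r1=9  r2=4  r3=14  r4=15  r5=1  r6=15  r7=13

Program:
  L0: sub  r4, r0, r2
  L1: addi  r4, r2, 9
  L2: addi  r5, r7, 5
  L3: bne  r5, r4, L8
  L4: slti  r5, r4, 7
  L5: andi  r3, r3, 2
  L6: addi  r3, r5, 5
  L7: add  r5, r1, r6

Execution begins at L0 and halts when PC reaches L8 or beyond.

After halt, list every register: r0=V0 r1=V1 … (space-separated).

  step pc=0: sub  r4, r0, r2  regs=(0,9,4,14,65532,1,15,13)
  step pc=1: addi  r4, r2, 9  regs=(0,9,4,14,13,1,15,13)
  step pc=2: addi  r5, r7, 5  regs=(0,9,4,14,13,18,15,13)
  step pc=3: bne  r5, r4, L8  cond=T  regs=(0,9,4,14,13,18,15,13)
  step pc=4: slti  r5, r4, 7  regs=(0,9,4,14,13,0,15,13)

r0=0 r1=9 r2=4 r3=14 r4=13 r5=0 r6=15 r7=13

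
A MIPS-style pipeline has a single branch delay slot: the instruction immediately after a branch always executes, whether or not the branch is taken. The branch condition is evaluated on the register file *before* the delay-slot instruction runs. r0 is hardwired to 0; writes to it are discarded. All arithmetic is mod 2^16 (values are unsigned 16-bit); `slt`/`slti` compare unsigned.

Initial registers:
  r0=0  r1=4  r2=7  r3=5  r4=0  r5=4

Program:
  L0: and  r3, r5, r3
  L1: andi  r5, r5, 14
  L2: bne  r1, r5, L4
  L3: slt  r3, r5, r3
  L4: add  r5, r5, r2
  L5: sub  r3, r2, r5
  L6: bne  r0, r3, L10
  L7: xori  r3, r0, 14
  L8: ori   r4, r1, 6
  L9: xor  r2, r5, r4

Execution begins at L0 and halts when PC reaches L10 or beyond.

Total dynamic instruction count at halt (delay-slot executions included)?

8

  step pc=0: and  r3, r5, r3  regs=(0,4,7,4,0,4)
  step pc=1: andi  r5, r5, 14  regs=(0,4,7,4,0,4)
  step pc=2: bne  r1, r5, L4  cond=F  regs=(0,4,7,4,0,4)
  step pc=3: slt  r3, r5, r3  regs=(0,4,7,0,0,4)
  step pc=4: add  r5, r5, r2  regs=(0,4,7,0,0,11)
  step pc=5: sub  r3, r2, r5  regs=(0,4,7,65532,0,11)
  step pc=6: bne  r0, r3, L10  cond=T  regs=(0,4,7,65532,0,11)
  step pc=7: xori  r3, r0, 14  regs=(0,4,7,14,0,11)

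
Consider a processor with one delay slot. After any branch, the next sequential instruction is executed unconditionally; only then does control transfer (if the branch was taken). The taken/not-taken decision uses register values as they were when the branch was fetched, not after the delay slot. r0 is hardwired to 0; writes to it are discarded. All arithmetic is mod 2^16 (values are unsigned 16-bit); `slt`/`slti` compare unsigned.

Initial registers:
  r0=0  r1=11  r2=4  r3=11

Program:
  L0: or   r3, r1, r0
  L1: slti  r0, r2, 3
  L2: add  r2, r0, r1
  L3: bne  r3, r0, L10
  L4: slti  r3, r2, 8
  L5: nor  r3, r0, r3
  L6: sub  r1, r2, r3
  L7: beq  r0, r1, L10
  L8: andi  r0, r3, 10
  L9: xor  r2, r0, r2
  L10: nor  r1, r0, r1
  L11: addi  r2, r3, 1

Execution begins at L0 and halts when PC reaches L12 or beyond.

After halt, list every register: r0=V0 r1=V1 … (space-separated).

  step pc=0: or   r3, r1, r0  regs=(0,11,4,11)
  step pc=1: slti  r0, r2, 3  regs=(0,11,4,11)
  step pc=2: add  r2, r0, r1  regs=(0,11,11,11)
  step pc=3: bne  r3, r0, L10  cond=T  regs=(0,11,11,11)
  step pc=4: slti  r3, r2, 8  regs=(0,11,11,0)
  step pc=10: nor  r1, r0, r1  regs=(0,65524,11,0)
  step pc=11: addi  r2, r3, 1  regs=(0,65524,1,0)

r0=0 r1=65524 r2=1 r3=0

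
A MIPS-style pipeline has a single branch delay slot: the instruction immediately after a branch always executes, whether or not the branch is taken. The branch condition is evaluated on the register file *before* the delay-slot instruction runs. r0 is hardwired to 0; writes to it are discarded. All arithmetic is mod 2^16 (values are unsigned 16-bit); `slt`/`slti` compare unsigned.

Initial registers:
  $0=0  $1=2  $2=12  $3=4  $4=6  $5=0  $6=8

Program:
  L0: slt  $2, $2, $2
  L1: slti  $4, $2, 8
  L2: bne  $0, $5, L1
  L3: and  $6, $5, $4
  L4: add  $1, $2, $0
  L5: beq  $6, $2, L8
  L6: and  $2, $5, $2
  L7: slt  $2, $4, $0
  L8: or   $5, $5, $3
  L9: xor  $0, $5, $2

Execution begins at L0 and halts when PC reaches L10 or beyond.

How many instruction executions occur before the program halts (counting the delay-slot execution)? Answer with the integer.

#0 slt  $2, $2, $2 ; 0/2/0/4/6/0/8
#1 slti  $4, $2, 8 ; 0/2/0/4/1/0/8
#2 bne  $0, $5, L1 ; 0/2/0/4/1/0/8 ; →fallthru
#3 and  $6, $5, $4 ; 0/2/0/4/1/0/0
#4 add  $1, $2, $0 ; 0/0/0/4/1/0/0
#5 beq  $6, $2, L8 ; 0/0/0/4/1/0/0 ; →target
#6 and  $2, $5, $2 ; 0/0/0/4/1/0/0
#8 or   $5, $5, $3 ; 0/0/0/4/1/4/0
#9 xor  $0, $5, $2 ; 0/0/0/4/1/4/0

9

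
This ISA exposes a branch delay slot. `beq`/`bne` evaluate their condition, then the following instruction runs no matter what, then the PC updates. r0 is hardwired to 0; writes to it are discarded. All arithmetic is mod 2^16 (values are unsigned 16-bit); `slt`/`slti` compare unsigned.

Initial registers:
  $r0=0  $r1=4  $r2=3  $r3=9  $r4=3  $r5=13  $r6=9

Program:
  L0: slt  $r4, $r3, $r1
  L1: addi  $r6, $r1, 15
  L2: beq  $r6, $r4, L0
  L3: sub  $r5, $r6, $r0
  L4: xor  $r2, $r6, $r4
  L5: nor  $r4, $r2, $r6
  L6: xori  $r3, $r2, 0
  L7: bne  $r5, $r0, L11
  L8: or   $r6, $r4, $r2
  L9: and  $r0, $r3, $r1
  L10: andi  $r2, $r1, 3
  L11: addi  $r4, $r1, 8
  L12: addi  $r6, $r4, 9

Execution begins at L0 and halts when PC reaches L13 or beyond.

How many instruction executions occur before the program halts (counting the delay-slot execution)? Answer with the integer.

11

PC=0  slt  $r4, $r3, $r1     | $r0=0 $r1=4 $r2=3 $r3=9 $r4=0 $r5=13 $r6=9
PC=1  addi  $r6, $r1, 15     | $r0=0 $r1=4 $r2=3 $r3=9 $r4=0 $r5=13 $r6=19
PC=2  beq  $r6, $r4, L0      | $r0=0 $r1=4 $r2=3 $r3=9 $r4=0 $r5=13 $r6=19  [not taken]
PC=3  sub  $r5, $r6, $r0     | $r0=0 $r1=4 $r2=3 $r3=9 $r4=0 $r5=19 $r6=19
PC=4  xor  $r2, $r6, $r4     | $r0=0 $r1=4 $r2=19 $r3=9 $r4=0 $r5=19 $r6=19
PC=5  nor  $r4, $r2, $r6     | $r0=0 $r1=4 $r2=19 $r3=9 $r4=65516 $r5=19 $r6=19
PC=6  xori  $r3, $r2, 0      | $r0=0 $r1=4 $r2=19 $r3=19 $r4=65516 $r5=19 $r6=19
PC=7  bne  $r5, $r0, L11     | $r0=0 $r1=4 $r2=19 $r3=19 $r4=65516 $r5=19 $r6=19  [TAKEN]
PC=8  or   $r6, $r4, $r2     | $r0=0 $r1=4 $r2=19 $r3=19 $r4=65516 $r5=19 $r6=65535
PC=11 addi  $r4, $r1, 8      | $r0=0 $r1=4 $r2=19 $r3=19 $r4=12 $r5=19 $r6=65535
PC=12 addi  $r6, $r4, 9      | $r0=0 $r1=4 $r2=19 $r3=19 $r4=12 $r5=19 $r6=21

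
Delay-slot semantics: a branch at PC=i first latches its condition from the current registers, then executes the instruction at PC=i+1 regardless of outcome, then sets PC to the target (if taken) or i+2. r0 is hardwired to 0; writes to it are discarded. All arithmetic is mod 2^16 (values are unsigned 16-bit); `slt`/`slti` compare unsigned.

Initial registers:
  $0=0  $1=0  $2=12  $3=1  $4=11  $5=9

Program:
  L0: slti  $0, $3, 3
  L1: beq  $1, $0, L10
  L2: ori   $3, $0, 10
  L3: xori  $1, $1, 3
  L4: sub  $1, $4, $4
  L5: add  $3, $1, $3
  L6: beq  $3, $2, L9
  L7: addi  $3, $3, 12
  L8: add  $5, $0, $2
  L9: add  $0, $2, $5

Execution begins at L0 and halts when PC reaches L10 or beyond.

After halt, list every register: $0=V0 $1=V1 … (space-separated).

$0=0 $1=0 $2=12 $3=10 $4=11 $5=9

PC=0  slti  $0, $3, 3        | $0=0 $1=0 $2=12 $3=1 $4=11 $5=9
PC=1  beq  $1, $0, L10       | $0=0 $1=0 $2=12 $3=1 $4=11 $5=9  [TAKEN]
PC=2  ori   $3, $0, 10       | $0=0 $1=0 $2=12 $3=10 $4=11 $5=9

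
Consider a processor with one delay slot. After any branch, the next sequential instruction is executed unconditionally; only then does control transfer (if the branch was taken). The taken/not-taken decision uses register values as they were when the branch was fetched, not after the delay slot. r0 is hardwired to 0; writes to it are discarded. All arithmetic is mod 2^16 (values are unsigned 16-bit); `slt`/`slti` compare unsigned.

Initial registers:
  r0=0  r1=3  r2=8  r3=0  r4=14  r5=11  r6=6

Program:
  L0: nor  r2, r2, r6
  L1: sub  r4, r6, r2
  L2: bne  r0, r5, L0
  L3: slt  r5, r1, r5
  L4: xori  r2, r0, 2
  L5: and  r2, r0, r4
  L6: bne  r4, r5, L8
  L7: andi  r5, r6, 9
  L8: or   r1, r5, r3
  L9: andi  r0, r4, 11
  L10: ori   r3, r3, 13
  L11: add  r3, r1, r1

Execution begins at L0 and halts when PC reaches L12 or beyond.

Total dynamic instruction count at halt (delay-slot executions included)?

PC=0  nor  r2, r2, r6        | r0=0 r1=3 r2=65521 r3=0 r4=14 r5=11 r6=6
PC=1  sub  r4, r6, r2        | r0=0 r1=3 r2=65521 r3=0 r4=21 r5=11 r6=6
PC=2  bne  r0, r5, L0        | r0=0 r1=3 r2=65521 r3=0 r4=21 r5=11 r6=6  [TAKEN]
PC=3  slt  r5, r1, r5        | r0=0 r1=3 r2=65521 r3=0 r4=21 r5=1 r6=6
PC=0  nor  r2, r2, r6        | r0=0 r1=3 r2=8 r3=0 r4=21 r5=1 r6=6
PC=1  sub  r4, r6, r2        | r0=0 r1=3 r2=8 r3=0 r4=65534 r5=1 r6=6
PC=2  bne  r0, r5, L0        | r0=0 r1=3 r2=8 r3=0 r4=65534 r5=1 r6=6  [TAKEN]
PC=3  slt  r5, r1, r5        | r0=0 r1=3 r2=8 r3=0 r4=65534 r5=0 r6=6
PC=0  nor  r2, r2, r6        | r0=0 r1=3 r2=65521 r3=0 r4=65534 r5=0 r6=6
PC=1  sub  r4, r6, r2        | r0=0 r1=3 r2=65521 r3=0 r4=21 r5=0 r6=6
PC=2  bne  r0, r5, L0        | r0=0 r1=3 r2=65521 r3=0 r4=21 r5=0 r6=6  [not taken]
PC=3  slt  r5, r1, r5        | r0=0 r1=3 r2=65521 r3=0 r4=21 r5=0 r6=6
PC=4  xori  r2, r0, 2        | r0=0 r1=3 r2=2 r3=0 r4=21 r5=0 r6=6
PC=5  and  r2, r0, r4        | r0=0 r1=3 r2=0 r3=0 r4=21 r5=0 r6=6
PC=6  bne  r4, r5, L8        | r0=0 r1=3 r2=0 r3=0 r4=21 r5=0 r6=6  [TAKEN]
PC=7  andi  r5, r6, 9        | r0=0 r1=3 r2=0 r3=0 r4=21 r5=0 r6=6
PC=8  or   r1, r5, r3        | r0=0 r1=0 r2=0 r3=0 r4=21 r5=0 r6=6
PC=9  andi  r0, r4, 11       | r0=0 r1=0 r2=0 r3=0 r4=21 r5=0 r6=6
PC=10 ori   r3, r3, 13       | r0=0 r1=0 r2=0 r3=13 r4=21 r5=0 r6=6
PC=11 add  r3, r1, r1        | r0=0 r1=0 r2=0 r3=0 r4=21 r5=0 r6=6

20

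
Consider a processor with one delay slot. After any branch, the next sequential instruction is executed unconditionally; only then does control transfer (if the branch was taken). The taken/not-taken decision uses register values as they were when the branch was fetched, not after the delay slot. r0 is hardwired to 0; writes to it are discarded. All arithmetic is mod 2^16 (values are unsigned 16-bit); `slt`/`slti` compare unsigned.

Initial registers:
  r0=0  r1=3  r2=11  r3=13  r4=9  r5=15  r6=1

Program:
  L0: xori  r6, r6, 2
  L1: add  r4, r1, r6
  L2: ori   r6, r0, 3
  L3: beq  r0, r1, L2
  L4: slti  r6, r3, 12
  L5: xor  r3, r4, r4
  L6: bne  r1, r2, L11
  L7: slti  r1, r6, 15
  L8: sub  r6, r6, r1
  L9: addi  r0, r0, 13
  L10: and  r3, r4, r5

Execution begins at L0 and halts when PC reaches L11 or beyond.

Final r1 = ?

1

#0 xori  r6, r6, 2 ; 0/3/11/13/9/15/3
#1 add  r4, r1, r6 ; 0/3/11/13/6/15/3
#2 ori   r6, r0, 3 ; 0/3/11/13/6/15/3
#3 beq  r0, r1, L2 ; 0/3/11/13/6/15/3 ; →fallthru
#4 slti  r6, r3, 12 ; 0/3/11/13/6/15/0
#5 xor  r3, r4, r4 ; 0/3/11/0/6/15/0
#6 bne  r1, r2, L11 ; 0/3/11/0/6/15/0 ; →target
#7 slti  r1, r6, 15 ; 0/1/11/0/6/15/0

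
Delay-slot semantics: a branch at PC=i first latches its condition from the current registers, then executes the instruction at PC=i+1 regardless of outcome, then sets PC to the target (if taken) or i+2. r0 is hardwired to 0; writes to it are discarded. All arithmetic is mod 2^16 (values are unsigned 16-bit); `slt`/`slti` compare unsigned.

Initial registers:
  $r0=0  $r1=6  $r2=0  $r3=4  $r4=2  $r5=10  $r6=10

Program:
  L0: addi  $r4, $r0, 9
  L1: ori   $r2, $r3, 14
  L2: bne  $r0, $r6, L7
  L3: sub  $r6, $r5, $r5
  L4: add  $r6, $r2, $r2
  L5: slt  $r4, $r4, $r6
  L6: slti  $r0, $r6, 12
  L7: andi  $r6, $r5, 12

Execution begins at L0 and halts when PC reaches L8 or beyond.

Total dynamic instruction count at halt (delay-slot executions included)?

5

PC=0  addi  $r4, $r0, 9      | $r0=0 $r1=6 $r2=0 $r3=4 $r4=9 $r5=10 $r6=10
PC=1  ori   $r2, $r3, 14     | $r0=0 $r1=6 $r2=14 $r3=4 $r4=9 $r5=10 $r6=10
PC=2  bne  $r0, $r6, L7      | $r0=0 $r1=6 $r2=14 $r3=4 $r4=9 $r5=10 $r6=10  [TAKEN]
PC=3  sub  $r6, $r5, $r5     | $r0=0 $r1=6 $r2=14 $r3=4 $r4=9 $r5=10 $r6=0
PC=7  andi  $r6, $r5, 12     | $r0=0 $r1=6 $r2=14 $r3=4 $r4=9 $r5=10 $r6=8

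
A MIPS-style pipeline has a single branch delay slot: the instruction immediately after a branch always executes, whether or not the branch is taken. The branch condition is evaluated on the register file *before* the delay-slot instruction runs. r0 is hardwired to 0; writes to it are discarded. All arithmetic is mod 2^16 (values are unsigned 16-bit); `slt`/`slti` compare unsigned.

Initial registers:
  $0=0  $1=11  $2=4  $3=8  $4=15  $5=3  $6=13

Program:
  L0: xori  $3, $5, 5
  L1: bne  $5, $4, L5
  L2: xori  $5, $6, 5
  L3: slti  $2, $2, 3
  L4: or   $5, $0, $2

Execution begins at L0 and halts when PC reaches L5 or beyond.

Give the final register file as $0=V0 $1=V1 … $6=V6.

  step pc=0: xori  $3, $5, 5  regs=(0,11,4,6,15,3,13)
  step pc=1: bne  $5, $4, L5  cond=T  regs=(0,11,4,6,15,3,13)
  step pc=2: xori  $5, $6, 5  regs=(0,11,4,6,15,8,13)

$0=0 $1=11 $2=4 $3=6 $4=15 $5=8 $6=13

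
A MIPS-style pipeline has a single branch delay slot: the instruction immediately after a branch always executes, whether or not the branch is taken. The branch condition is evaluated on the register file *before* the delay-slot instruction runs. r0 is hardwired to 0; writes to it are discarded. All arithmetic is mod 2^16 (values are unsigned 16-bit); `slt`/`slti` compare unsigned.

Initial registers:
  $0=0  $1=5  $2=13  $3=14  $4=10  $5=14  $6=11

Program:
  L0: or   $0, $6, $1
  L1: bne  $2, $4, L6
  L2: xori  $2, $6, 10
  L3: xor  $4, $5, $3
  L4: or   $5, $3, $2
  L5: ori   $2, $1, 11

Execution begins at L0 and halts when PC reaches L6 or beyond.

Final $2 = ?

  step pc=0: or   $0, $6, $1  regs=(0,5,13,14,10,14,11)
  step pc=1: bne  $2, $4, L6  cond=T  regs=(0,5,13,14,10,14,11)
  step pc=2: xori  $2, $6, 10  regs=(0,5,1,14,10,14,11)

1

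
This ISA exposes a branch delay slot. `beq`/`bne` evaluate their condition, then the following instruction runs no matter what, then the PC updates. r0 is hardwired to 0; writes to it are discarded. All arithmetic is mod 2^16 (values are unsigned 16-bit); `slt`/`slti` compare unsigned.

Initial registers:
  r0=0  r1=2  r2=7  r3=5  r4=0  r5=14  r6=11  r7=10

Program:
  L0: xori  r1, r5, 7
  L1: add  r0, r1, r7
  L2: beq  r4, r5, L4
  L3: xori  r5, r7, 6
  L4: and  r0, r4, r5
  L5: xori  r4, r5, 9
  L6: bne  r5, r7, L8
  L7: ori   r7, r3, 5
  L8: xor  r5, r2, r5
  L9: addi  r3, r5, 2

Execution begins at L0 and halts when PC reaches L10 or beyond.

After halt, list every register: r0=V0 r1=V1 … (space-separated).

r0=0 r1=9 r2=7 r3=13 r4=5 r5=11 r6=11 r7=5

[0] xori  r1, r5, 7  →  {r0:0, r1:9, r2:7, r3:5, r4:0, r5:14, r6:11, r7:10}
[1] add  r0, r1, r7  →  {r0:0, r1:9, r2:7, r3:5, r4:0, r5:14, r6:11, r7:10}
[2] beq  r4, r5, L4  →  {r0:0, r1:9, r2:7, r3:5, r4:0, r5:14, r6:11, r7:10}  ⟨branch fallthrough⟩
[3] xori  r5, r7, 6  →  {r0:0, r1:9, r2:7, r3:5, r4:0, r5:12, r6:11, r7:10}
[4] and  r0, r4, r5  →  {r0:0, r1:9, r2:7, r3:5, r4:0, r5:12, r6:11, r7:10}
[5] xori  r4, r5, 9  →  {r0:0, r1:9, r2:7, r3:5, r4:5, r5:12, r6:11, r7:10}
[6] bne  r5, r7, L8  →  {r0:0, r1:9, r2:7, r3:5, r4:5, r5:12, r6:11, r7:10}  ⟨branch taken⟩
[7] ori   r7, r3, 5  →  {r0:0, r1:9, r2:7, r3:5, r4:5, r5:12, r6:11, r7:5}
[8] xor  r5, r2, r5  →  {r0:0, r1:9, r2:7, r3:5, r4:5, r5:11, r6:11, r7:5}
[9] addi  r3, r5, 2  →  {r0:0, r1:9, r2:7, r3:13, r4:5, r5:11, r6:11, r7:5}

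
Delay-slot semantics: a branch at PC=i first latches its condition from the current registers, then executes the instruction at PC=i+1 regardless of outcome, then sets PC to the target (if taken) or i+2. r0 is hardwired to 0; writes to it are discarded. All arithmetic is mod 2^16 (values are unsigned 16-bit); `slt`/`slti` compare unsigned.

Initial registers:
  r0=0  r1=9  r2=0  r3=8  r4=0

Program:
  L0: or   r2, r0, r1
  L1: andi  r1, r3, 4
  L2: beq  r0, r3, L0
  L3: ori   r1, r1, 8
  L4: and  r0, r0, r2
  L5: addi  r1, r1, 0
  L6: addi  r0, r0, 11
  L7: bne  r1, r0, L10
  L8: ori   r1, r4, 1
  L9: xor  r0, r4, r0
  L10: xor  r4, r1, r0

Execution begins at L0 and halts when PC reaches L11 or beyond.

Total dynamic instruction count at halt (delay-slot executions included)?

[0] or   r2, r0, r1  →  {r0:0, r1:9, r2:9, r3:8, r4:0}
[1] andi  r1, r3, 4  →  {r0:0, r1:0, r2:9, r3:8, r4:0}
[2] beq  r0, r3, L0  →  {r0:0, r1:0, r2:9, r3:8, r4:0}  ⟨branch fallthrough⟩
[3] ori   r1, r1, 8  →  {r0:0, r1:8, r2:9, r3:8, r4:0}
[4] and  r0, r0, r2  →  {r0:0, r1:8, r2:9, r3:8, r4:0}
[5] addi  r1, r1, 0  →  {r0:0, r1:8, r2:9, r3:8, r4:0}
[6] addi  r0, r0, 11  →  {r0:0, r1:8, r2:9, r3:8, r4:0}
[7] bne  r1, r0, L10  →  {r0:0, r1:8, r2:9, r3:8, r4:0}  ⟨branch taken⟩
[8] ori   r1, r4, 1  →  {r0:0, r1:1, r2:9, r3:8, r4:0}
[10] xor  r4, r1, r0  →  {r0:0, r1:1, r2:9, r3:8, r4:1}

10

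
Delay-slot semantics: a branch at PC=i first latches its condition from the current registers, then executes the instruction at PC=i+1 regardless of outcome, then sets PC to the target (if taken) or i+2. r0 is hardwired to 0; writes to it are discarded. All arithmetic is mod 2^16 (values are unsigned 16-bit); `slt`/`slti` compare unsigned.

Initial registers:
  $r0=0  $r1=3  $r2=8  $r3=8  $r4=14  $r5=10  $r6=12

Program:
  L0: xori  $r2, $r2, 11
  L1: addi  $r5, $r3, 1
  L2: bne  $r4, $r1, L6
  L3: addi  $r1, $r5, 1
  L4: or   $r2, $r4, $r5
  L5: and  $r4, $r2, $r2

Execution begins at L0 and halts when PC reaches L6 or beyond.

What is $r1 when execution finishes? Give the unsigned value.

10

#0 xori  $r2, $r2, 11 ; 0/3/3/8/14/10/12
#1 addi  $r5, $r3, 1 ; 0/3/3/8/14/9/12
#2 bne  $r4, $r1, L6 ; 0/3/3/8/14/9/12 ; →target
#3 addi  $r1, $r5, 1 ; 0/10/3/8/14/9/12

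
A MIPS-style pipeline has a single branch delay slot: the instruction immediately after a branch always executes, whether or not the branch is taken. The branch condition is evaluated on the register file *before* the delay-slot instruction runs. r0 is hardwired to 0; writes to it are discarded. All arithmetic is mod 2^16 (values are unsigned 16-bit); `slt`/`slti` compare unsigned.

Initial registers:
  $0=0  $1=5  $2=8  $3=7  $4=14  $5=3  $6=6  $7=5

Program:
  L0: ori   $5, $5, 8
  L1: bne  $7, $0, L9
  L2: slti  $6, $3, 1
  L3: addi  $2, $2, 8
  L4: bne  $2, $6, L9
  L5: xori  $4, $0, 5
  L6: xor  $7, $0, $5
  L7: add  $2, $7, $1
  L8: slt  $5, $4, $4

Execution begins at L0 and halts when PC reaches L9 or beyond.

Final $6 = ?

0

  step pc=0: ori   $5, $5, 8  regs=(0,5,8,7,14,11,6,5)
  step pc=1: bne  $7, $0, L9  cond=T  regs=(0,5,8,7,14,11,6,5)
  step pc=2: slti  $6, $3, 1  regs=(0,5,8,7,14,11,0,5)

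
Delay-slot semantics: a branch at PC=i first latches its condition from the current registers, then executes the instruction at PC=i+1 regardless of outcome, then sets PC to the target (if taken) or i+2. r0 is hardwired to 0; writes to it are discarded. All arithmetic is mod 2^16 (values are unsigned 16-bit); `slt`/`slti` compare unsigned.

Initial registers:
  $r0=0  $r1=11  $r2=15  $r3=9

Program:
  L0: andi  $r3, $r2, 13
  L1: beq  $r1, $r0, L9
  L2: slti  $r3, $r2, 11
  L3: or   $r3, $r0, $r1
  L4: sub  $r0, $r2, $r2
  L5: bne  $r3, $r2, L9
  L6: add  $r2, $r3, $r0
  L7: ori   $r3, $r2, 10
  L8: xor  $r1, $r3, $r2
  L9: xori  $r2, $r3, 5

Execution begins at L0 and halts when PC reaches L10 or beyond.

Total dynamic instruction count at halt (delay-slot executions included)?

[0] andi  $r3, $r2, 13  →  {$r0:0, $r1:11, $r2:15, $r3:13}
[1] beq  $r1, $r0, L9  →  {$r0:0, $r1:11, $r2:15, $r3:13}  ⟨branch fallthrough⟩
[2] slti  $r3, $r2, 11  →  {$r0:0, $r1:11, $r2:15, $r3:0}
[3] or   $r3, $r0, $r1  →  {$r0:0, $r1:11, $r2:15, $r3:11}
[4] sub  $r0, $r2, $r2  →  {$r0:0, $r1:11, $r2:15, $r3:11}
[5] bne  $r3, $r2, L9  →  {$r0:0, $r1:11, $r2:15, $r3:11}  ⟨branch taken⟩
[6] add  $r2, $r3, $r0  →  {$r0:0, $r1:11, $r2:11, $r3:11}
[9] xori  $r2, $r3, 5  →  {$r0:0, $r1:11, $r2:14, $r3:11}

8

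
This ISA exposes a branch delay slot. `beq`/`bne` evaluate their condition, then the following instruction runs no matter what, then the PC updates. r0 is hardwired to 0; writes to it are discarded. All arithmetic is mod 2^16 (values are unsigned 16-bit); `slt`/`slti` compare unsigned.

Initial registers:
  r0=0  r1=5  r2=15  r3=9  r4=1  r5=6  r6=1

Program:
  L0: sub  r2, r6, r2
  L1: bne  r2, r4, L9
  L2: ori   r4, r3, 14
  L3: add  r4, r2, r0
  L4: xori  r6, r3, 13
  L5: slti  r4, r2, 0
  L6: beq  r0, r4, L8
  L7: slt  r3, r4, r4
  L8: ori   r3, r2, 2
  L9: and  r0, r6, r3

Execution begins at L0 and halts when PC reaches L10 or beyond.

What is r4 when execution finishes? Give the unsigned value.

15

  step pc=0: sub  r2, r6, r2  regs=(0,5,65522,9,1,6,1)
  step pc=1: bne  r2, r4, L9  cond=T  regs=(0,5,65522,9,1,6,1)
  step pc=2: ori   r4, r3, 14  regs=(0,5,65522,9,15,6,1)
  step pc=9: and  r0, r6, r3  regs=(0,5,65522,9,15,6,1)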